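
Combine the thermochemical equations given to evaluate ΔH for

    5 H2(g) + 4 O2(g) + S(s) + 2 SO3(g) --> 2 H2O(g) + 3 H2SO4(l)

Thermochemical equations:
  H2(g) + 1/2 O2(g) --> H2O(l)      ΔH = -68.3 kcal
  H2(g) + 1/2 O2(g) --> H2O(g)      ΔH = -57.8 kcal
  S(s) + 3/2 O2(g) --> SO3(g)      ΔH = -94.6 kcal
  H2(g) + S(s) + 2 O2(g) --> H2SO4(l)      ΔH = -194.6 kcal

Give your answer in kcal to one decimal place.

ΔH = -510.2 kcal

equation 1: not needed (H2O(l) appears nowhere else).
equation 2 × 2 (scale by 2 for the 2 H2O(g)): (2)·(-57.8) = -115.6 kcal
equation 3 reversed and × 2 (SO3(g) must end up as a reactant; ×2 to match 2 SO3(g) in the target): (-2)·(-94.6) = +189.2 kcal
equation 4 × 3 (×3 to match 3 H2SO4(l) in the target): (3)·(-194.6) = -583.8 kcal
ΔH = (-115.6) + (+189.2) + (-583.8) = -510.2 kcal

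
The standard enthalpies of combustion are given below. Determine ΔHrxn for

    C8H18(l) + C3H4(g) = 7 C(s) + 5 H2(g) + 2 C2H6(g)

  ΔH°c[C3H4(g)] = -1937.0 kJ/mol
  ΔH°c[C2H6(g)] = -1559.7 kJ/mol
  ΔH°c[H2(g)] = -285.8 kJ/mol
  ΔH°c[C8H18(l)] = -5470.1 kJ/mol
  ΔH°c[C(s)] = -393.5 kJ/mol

ΔHrxn = -104.2 kJ/mol

Using ΔH = Σ nΔHc°(reactants) − Σ nΔHc°(products):
= [1·(-5470.1) + 1·(-1937.0)] − [7·(-393.5) + 5·(-285.8) + 2·(-1559.7)]
= -104.2 kJ/mol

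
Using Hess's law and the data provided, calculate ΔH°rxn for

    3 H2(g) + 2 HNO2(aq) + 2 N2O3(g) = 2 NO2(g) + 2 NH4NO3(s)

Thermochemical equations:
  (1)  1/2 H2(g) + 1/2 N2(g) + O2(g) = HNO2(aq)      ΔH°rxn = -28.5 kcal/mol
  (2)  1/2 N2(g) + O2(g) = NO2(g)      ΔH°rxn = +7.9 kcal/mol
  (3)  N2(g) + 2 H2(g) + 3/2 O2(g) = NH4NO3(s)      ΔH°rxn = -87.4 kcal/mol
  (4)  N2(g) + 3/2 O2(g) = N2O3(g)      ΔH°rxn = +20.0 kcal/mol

ΔH°rxn = -142.0 kcal/mol

(1) reversed and × 2: (-2)·(-28.5) = +57.0 kcal/mol
(2) × 2: (2)·(+7.9) = +15.8 kcal/mol
(3) × 2: (2)·(-87.4) = -174.8 kcal/mol
(4) reversed and × 2: (-2)·(+20.0) = -40.0 kcal/mol
Combining the equations, ΔH°rxn = (+57.0) + (+15.8) + (-174.8) + (-40.0) = -142.0 kcal/mol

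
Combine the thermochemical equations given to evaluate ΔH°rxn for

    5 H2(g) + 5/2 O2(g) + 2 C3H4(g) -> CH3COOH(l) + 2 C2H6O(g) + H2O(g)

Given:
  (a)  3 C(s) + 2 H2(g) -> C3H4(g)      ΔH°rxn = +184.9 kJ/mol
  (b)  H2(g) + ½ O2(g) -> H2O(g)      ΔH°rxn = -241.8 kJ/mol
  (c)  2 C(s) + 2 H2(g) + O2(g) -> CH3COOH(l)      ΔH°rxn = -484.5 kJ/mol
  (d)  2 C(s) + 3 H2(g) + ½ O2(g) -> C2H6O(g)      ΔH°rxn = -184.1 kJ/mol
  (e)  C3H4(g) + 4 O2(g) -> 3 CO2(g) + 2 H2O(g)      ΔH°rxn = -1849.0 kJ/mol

ΔH°rxn = -1464.3 kJ/mol

(a) reversed and × 2: (-2)·(+184.9) = -369.8 kJ/mol
(b) as written: -241.8 kJ/mol
(c) as written (CH3COOH(l) already on the product side): -484.5 kJ/mol
(d) × 2 (scale by 2 for the 2 C2H6O(g)): (2)·(-184.1) = -368.2 kJ/mol
(e): not needed (CO2(g) appears nowhere else).
By Hess's law, ΔH°rxn = (-369.8) + (-241.8) + (-484.5) + (-368.2) = -1464.3 kJ/mol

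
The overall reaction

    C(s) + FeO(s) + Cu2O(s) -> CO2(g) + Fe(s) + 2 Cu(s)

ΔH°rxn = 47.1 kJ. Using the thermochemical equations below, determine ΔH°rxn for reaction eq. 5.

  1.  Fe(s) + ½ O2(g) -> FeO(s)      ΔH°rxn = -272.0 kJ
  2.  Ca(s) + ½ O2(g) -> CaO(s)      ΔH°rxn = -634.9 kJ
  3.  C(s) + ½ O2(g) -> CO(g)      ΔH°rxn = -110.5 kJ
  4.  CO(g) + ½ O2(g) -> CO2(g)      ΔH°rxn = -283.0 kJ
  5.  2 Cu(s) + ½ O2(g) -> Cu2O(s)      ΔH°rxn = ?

eq. 1 reversed (reverse to put FeO(s) on the reactant side): +272.0 kJ
eq. 2: not needed (Ca(s) appears nowhere else).
eq. 3 as written (C(s) already on the reactant side): -110.5 kJ
eq. 4 as written (CO2(g) already on the product side): -283.0 kJ
eq. 5 reversed (Cu2O(s) must end up as a reactant): contributes −x
+47.1 = (+272.0) + (-110.5) + (-283.0) − x
x = (+47.1 − (-121.5)) / (-1) = -168.6 kJ

ΔH°rxn = -168.6 kJ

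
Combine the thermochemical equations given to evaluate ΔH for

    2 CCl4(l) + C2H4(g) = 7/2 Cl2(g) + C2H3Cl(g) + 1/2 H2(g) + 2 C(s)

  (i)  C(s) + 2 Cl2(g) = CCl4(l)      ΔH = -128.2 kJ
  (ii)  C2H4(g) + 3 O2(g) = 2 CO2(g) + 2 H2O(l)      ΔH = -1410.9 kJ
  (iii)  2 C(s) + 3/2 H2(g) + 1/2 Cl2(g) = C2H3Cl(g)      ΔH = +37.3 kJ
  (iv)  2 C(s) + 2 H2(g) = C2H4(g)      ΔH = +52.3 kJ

(i) reversed and × 2 (CCl4(l) must end up as a reactant; scale by 2 for the 2 CCl4(l)): (-2)·(-128.2) = +256.4 kJ
(ii): not needed (O2(g) appears nowhere else).
(iii) as written (C2H3Cl(g) already on the product side): +37.3 kJ
(iv) reversed: -52.3 kJ
Since enthalpy is a state function, ΔH = (-2)·(-128.2) + (1)·(+37.3) + (-1)·(+52.3) = 241.4 kJ

ΔH = 241.4 kJ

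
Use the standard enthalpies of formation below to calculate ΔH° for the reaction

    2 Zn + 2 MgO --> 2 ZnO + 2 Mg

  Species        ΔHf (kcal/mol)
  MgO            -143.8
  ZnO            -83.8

ΔH° = 120.0 kcal/mol

ΔH°rxn = Σ nΔHf°(products) − Σ nΔHf°(reactants).
Products: 2·(-83.8) + 2·(+0.0) = -167.6
Reactants: 2·(+0.0) + 2·(-143.8) = -287.6
ΔH° = (-167.6) − (-287.6) = 120.0 kcal/mol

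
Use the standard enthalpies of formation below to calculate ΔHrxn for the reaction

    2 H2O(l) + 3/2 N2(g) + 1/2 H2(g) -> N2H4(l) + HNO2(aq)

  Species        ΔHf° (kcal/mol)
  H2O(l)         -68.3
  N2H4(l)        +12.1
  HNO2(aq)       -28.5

Products: 1·(+12.1) + 1·(-28.5) = -16.4
Reactants: 2·(-68.3) + 3/2·(+0.0) + 1/2·(+0.0) = -136.6
ΔHrxn = (-16.4) − (-136.6) = 120.2 kcal/mol

ΔHrxn = 120.2 kcal/mol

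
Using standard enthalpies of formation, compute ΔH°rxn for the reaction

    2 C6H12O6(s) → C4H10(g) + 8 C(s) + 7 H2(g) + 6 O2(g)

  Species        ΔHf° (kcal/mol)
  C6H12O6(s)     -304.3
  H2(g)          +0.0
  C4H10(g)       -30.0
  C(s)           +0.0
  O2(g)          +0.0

ΔH°rxn = 578.6 kcal/mol

Products: 1·(-30.0) + 8·(+0.0) + 7·(+0.0) + 6·(+0.0) = -30.0
Reactants: 2·(-304.3) = -608.6
ΔH°rxn = (-30.0) − (-608.6) = 578.6 kcal/mol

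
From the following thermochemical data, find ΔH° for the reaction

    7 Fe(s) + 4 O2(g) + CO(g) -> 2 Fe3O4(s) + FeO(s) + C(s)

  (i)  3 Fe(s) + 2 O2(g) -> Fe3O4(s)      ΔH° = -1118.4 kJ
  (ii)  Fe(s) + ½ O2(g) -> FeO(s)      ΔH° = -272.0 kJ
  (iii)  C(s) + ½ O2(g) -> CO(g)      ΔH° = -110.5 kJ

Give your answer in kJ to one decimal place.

(i) × 2 (×2 to match 2 Fe3O4(s) in the target): (2)·(-1118.4) = -2236.8 kJ
(ii) as written (FeO(s) already on the product side): -272.0 kJ
(iii) reversed (reverse to put CO(g) on the reactant side): +110.5 kJ
Summing the manipulated equations, ΔH° = (2)·(-1118.4) + (1)·(-272.0) + (-1)·(-110.5) = -2398.3 kJ

ΔH° = -2398.3 kJ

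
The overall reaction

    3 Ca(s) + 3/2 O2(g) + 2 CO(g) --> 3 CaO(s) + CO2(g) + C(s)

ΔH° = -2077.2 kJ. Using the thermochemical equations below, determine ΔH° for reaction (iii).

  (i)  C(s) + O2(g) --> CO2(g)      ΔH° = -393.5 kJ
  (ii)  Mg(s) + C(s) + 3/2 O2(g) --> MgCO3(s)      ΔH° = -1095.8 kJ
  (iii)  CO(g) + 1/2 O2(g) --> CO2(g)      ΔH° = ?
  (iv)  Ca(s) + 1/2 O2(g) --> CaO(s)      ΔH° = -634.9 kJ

ΔH° = -283.0 kJ

(i) reversed: +393.5 kJ
(ii): not needed (MgCO3(s) appears nowhere else).
(iii) × 2 (×2 to match 2 CO(g) in the target): contributes 2·x
(iv) × 3 (×3 to match 3 CaO(s) in the target): (3)·(-634.9) = -1904.7 kJ
-2077.2 = (+393.5) + (-1904.7) + 2·x
x = (-2077.2 − (-1511.2)) / (2) = -283.0 kJ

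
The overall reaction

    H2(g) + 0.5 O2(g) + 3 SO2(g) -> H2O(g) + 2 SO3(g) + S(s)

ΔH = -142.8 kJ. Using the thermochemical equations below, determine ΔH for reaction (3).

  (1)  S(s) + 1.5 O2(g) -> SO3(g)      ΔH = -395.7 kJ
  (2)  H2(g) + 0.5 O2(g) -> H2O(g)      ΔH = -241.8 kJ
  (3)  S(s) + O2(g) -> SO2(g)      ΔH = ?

(1) × 2 (scale by 2 for the 2 SO3(g)): (2)·(-395.7) = -791.4 kJ
(2) as written (H2O(g) already on the product side): -241.8 kJ
(3) reversed and × 3 (reverse to put SO2(g) on the reactant side; scale by 3 for the 3 SO2(g)): contributes −3·x
-142.8 = (-791.4) + (-241.8) − 3·x
x = (-142.8 − (-1033.2)) / (-3) = -296.8 kJ

ΔH = -296.8 kJ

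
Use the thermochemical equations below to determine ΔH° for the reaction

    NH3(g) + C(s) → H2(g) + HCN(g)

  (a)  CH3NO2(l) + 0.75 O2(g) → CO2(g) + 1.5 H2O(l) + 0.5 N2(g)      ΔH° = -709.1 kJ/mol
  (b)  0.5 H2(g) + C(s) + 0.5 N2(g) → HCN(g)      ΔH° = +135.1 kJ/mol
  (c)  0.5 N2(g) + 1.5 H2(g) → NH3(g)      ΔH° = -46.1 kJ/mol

(a): not needed (O2(g) appears nowhere else).
(b) as written (HCN(g) already on the product side): +135.1 kJ/mol
(c) reversed (NH3(g) must end up as a reactant): +46.1 kJ/mol
Since enthalpy is a state function, ΔH° = (1)·(+135.1) + (-1)·(-46.1) = 181.2 kJ/mol

ΔH° = 181.2 kJ/mol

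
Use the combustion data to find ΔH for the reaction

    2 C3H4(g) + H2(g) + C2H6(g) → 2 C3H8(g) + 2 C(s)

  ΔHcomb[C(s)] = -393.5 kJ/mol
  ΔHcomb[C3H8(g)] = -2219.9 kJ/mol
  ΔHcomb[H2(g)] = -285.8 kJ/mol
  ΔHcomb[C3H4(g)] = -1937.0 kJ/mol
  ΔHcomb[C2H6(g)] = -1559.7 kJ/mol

ΔH = -492.7 kJ/mol

Using ΔH = Σ nΔHc°(reactants) − Σ nΔHc°(products):
= [2·(-1937.0) + 1·(-285.8) + 1·(-1559.7)] − [2·(-2219.9) + 2·(-393.5)]
= -492.7 kJ/mol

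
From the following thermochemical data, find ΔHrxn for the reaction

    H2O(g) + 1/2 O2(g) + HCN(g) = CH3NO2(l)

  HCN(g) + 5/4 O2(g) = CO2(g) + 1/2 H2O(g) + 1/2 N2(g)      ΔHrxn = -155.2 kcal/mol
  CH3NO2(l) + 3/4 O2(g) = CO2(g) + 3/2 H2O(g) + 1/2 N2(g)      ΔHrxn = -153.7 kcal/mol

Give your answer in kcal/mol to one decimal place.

equation 1 as written: -155.2 kcal/mol
equation 2 reversed: +153.7 kcal/mol
ΔHrxn = (1)·(-155.2) + (-1)·(-153.7) = -1.5 kcal/mol

ΔHrxn = -1.5 kcal/mol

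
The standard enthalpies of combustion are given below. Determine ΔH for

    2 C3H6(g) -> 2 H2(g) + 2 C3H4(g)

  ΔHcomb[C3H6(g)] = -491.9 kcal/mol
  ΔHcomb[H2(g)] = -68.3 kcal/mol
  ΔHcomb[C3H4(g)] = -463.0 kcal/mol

ΔH = 78.8 kcal/mol

With combustion enthalpies, reactants minus products:
= [2·(-491.9)] − [2·(-68.3) + 2·(-463.0)]
= 78.8 kcal/mol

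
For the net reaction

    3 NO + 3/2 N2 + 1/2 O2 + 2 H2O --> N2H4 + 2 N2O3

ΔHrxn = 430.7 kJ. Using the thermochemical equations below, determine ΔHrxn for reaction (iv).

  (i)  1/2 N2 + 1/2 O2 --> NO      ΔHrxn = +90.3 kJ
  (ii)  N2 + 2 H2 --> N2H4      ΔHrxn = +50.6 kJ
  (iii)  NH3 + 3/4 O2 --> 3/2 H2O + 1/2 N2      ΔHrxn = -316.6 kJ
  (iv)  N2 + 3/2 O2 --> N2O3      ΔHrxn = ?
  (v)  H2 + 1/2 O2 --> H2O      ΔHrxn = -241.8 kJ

ΔHrxn = 83.7 kJ

(i) reversed and × 3 (NO must end up as a reactant; scale by 3 for the 3 NO): (-3)·(+90.3) = -270.9 kJ
(ii) as written (N2H4 already on the product side): +50.6 kJ
(iii): not needed (NH3 appears nowhere else).
(iv) × 2 (×2 to match 2 N2O3 in the target): contributes 2·x
(v) reversed and × 2: (-2)·(-241.8) = +483.6 kJ
+430.7 = (-270.9) + (+50.6) + (+483.6) + 2·x
x = (+430.7 − (+263.3)) / (2) = 83.7 kJ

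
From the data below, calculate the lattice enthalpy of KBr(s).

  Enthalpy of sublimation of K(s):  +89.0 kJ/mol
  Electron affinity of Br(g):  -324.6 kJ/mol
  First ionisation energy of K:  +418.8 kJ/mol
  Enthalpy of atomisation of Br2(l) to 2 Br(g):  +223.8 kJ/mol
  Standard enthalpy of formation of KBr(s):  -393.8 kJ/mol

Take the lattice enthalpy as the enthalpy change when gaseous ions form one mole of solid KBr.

ΔHf° = 1·ΔHsub + 1·(ΣIE) + 1/2·D(Br2) + 1·EA + U
-393.8 = 1·(+89.0) + 1·(+418.8) + 1/2·(+223.8) + 1·(-324.6) + U
U = -393.8 − (+295.1) = -688.9 kJ/mol

U = -688.9 kJ/mol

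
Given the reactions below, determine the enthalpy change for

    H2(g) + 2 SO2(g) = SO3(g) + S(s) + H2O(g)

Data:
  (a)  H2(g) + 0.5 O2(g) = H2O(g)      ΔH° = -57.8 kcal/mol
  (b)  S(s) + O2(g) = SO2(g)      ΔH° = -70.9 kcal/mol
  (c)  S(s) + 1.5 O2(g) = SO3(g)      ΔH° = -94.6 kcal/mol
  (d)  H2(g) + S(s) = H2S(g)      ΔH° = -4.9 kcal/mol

(a) as written (H2O(g) already on the product side): -57.8 kcal/mol
(b) reversed and × 2 (reverse to put SO2(g) on the reactant side; scale by 2 for the 2 SO2(g)): (-2)·(-70.9) = +141.8 kcal/mol
(c) as written (SO3(g) already on the product side): -94.6 kcal/mol
(d): not needed (H2S(g) appears nowhere else).
Since enthalpy is a state function, ΔH° = (1)·(-57.8) + (-2)·(-70.9) + (1)·(-94.6) = -10.6 kcal/mol

ΔH° = -10.6 kcal/mol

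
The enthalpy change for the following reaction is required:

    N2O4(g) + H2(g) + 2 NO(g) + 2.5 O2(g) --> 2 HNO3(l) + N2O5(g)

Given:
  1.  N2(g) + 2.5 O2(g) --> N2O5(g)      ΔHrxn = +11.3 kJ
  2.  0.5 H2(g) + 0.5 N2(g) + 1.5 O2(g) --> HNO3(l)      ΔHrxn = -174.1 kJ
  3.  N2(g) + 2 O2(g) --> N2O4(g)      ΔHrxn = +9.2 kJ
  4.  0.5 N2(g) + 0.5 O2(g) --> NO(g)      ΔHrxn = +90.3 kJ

ΔHrxn = -526.7 kJ

eq. 1 as written: +11.3 kJ
eq. 2 × 2: (2)·(-174.1) = -348.2 kJ
eq. 3 reversed: -9.2 kJ
eq. 4 reversed and × 2: (-2)·(+90.3) = -180.6 kJ
Combining the equations, ΔHrxn = (1)·(+11.3) + (2)·(-174.1) + (-1)·(+9.2) + (-2)·(+90.3) = -526.7 kJ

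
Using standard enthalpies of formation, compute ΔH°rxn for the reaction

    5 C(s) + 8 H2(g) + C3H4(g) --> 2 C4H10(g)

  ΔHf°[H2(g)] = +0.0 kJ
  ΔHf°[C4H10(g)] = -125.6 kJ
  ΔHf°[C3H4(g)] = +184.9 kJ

ΔH°rxn = -436.1 kJ

Products: 2·(-125.6) = -251.2
Reactants: 5·(+0.0) + 8·(+0.0) + 1·(+184.9) = +184.9
ΔH°rxn = (-251.2) − (+184.9) = -436.1 kJ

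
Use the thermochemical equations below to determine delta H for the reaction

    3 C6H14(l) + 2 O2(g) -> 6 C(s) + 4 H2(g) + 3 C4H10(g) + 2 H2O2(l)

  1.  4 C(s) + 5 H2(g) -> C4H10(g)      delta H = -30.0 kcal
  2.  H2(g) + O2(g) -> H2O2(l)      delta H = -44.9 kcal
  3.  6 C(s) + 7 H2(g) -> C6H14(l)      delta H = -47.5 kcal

eq. 1 × 3: (3)·(-30.0) = -90.0 kcal
eq. 2 × 2: (2)·(-44.9) = -89.8 kcal
eq. 3 reversed and × 3: (-3)·(-47.5) = +142.5 kcal
delta H = (3)·(-30.0) + (2)·(-44.9) + (-3)·(-47.5) = -37.3 kcal

delta H = -37.3 kcal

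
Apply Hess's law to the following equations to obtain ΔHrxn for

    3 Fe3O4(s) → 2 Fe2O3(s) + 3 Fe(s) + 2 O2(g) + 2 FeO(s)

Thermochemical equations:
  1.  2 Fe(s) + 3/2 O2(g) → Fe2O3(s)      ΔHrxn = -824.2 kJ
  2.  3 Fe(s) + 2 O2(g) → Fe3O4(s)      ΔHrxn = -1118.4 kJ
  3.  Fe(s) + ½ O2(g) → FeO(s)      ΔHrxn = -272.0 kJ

ΔHrxn = 1162.8 kJ

eq. 1 × 2 (scale by 2 for the 2 Fe2O3(s)): (2)·(-824.2) = -1648.4 kJ
eq. 2 reversed and × 3 (Fe3O4(s) must end up as a reactant; ×3 to match 3 Fe3O4(s) in the target): (-3)·(-1118.4) = +3355.2 kJ
eq. 3 × 2 (scale by 2 for the 2 FeO(s)): (2)·(-272.0) = -544.0 kJ
Since enthalpy is a state function, ΔHrxn = (2)·(-824.2) + (-3)·(-1118.4) + (2)·(-272.0) = 1162.8 kJ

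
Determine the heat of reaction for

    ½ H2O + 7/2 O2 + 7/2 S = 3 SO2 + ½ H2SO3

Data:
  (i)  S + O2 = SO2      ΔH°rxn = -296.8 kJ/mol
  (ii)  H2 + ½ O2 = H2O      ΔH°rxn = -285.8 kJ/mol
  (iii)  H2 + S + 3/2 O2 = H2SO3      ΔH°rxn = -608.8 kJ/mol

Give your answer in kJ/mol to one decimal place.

(i) × 3 (scale by 3 for the 3 SO2): (3)·(-296.8) = -890.4 kJ/mol
(ii) reversed and × 1/2 (reverse to put H2O on the reactant side; ×1/2 to match 1/2 H2O in the target): (-1/2)·(-285.8) = +142.9 kJ/mol
(iii) × 1/2 (scale by 1/2 for the 1/2 H2SO3): (1/2)·(-608.8) = -304.4 kJ/mol
ΔH°rxn = (-890.4) + (+142.9) + (-304.4) = -1051.9 kJ/mol

ΔH°rxn = -1051.9 kJ/mol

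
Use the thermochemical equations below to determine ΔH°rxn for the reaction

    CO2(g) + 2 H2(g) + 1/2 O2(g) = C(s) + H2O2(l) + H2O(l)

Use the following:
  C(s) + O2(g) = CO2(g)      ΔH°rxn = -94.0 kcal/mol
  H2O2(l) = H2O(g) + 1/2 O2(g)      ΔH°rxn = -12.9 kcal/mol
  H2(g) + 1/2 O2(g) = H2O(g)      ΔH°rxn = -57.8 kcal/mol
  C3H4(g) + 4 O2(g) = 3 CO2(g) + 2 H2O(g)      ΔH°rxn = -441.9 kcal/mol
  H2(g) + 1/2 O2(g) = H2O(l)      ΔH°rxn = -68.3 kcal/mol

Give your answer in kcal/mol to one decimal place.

equation 1 reversed: +94.0 kcal/mol
equation 2 reversed: +12.9 kcal/mol
equation 3 as written: -57.8 kcal/mol
equation 4: not needed.
equation 5 as written: -68.3 kcal/mol
Combining the equations, ΔH°rxn = (+94.0) + (+12.9) + (-57.8) + (-68.3) = -19.2 kcal/mol

ΔH°rxn = -19.2 kcal/mol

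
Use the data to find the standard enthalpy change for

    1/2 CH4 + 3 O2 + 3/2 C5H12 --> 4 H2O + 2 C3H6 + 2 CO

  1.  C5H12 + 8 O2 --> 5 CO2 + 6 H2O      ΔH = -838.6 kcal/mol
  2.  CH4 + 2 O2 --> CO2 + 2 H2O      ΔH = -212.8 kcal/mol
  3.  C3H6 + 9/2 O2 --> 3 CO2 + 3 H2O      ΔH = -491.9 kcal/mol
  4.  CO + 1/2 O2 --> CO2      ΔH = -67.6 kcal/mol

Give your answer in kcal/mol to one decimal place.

eq. 1 × 3/2 (×3/2 to match 3/2 C5H12 in the target): (3/2)·(-838.6) = -1257.9 kcal/mol
eq. 2 × 1/2 (×1/2 to match 1/2 CH4 in the target): (1/2)·(-212.8) = -106.4 kcal/mol
eq. 3 reversed and × 2 (reverse to put C3H6 on the product side; scale by 2 for the 2 C3H6): (-2)·(-491.9) = +983.8 kcal/mol
eq. 4 reversed and × 2 (CO must end up as a product; scale by 2 for the 2 CO): (-2)·(-67.6) = +135.2 kcal/mol
ΔH = (-1257.9) + (-106.4) + (+983.8) + (+135.2) = -245.3 kcal/mol

ΔH = -245.3 kcal/mol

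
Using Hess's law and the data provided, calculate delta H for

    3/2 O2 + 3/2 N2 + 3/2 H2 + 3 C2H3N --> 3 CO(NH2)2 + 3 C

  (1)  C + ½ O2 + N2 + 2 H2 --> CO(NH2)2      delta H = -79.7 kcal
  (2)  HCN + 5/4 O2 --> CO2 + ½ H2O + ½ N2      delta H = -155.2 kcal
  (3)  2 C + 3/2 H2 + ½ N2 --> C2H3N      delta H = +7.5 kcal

(1) × 3 (scale by 3 for the 3 CO(NH2)2): (3)·(-79.7) = -239.1 kcal
(2): not needed (HCN appears nowhere else).
(3) reversed and × 3 (reverse to put C2H3N on the reactant side; scale by 3 for the 3 C2H3N): (-3)·(+7.5) = -22.5 kcal
By Hess's law, delta H = (3)·(-79.7) + (-3)·(+7.5) = -261.6 kcal

delta H = -261.6 kcal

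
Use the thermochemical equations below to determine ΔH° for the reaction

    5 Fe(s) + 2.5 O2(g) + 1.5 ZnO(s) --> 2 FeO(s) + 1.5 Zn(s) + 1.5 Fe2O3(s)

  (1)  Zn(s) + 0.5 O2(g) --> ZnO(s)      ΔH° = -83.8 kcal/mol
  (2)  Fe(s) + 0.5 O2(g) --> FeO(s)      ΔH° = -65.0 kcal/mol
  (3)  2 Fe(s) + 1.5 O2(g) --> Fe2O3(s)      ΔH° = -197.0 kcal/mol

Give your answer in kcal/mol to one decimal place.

(1) reversed and × 3/2: (-3/2)·(-83.8) = +125.7 kcal/mol
(2) × 2: (2)·(-65.0) = -130.0 kcal/mol
(3) × 3/2: (3/2)·(-197.0) = -295.5 kcal/mol
Since enthalpy is a state function, ΔH° = (+125.7) + (-130.0) + (-295.5) = -299.8 kcal/mol

ΔH° = -299.8 kcal/mol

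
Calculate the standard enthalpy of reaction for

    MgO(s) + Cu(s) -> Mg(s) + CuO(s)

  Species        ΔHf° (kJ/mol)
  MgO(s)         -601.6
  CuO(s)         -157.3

Products: 1·(+0.0) + 1·(-157.3) = -157.3
Reactants: 1·(-601.6) + 1·(+0.0) = -601.6
ΔHrxn = (-157.3) − (-601.6) = 444.3 kJ/mol

ΔHrxn = 444.3 kJ/mol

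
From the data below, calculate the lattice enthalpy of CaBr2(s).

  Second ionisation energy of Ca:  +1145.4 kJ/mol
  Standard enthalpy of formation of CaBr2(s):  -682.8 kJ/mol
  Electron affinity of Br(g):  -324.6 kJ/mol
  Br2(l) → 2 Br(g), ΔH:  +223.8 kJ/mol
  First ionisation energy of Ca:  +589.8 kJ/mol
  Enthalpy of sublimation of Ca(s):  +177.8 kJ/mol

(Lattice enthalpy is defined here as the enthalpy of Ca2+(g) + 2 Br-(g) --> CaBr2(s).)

ΔHf° = 1·ΔHsub + 1·(ΣIE) + 1·D(Br2) + 2·EA + U
-682.8 = 1·(+177.8) + 1·(+1735.2) + 1·(+223.8) + 2·(-324.6) + U
U = -682.8 − (+1487.6) = -2170.4 kJ/mol

U = -2170.4 kJ/mol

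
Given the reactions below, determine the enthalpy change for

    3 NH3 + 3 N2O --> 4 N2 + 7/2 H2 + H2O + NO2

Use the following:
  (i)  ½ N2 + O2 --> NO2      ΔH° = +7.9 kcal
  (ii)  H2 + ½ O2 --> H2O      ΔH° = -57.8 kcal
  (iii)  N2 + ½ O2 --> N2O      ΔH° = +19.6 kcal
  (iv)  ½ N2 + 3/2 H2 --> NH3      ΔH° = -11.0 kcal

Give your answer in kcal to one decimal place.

ΔH° = -75.7 kcal

(i) as written (NO2 already on the product side): +7.9 kcal
(ii) as written (H2O already on the product side): -57.8 kcal
(iii) reversed and × 3 (N2O must end up as a reactant; scale by 3 for the 3 N2O): (-3)·(+19.6) = -58.8 kcal
(iv) reversed and × 3 (NH3 must end up as a reactant; scale by 3 for the 3 NH3): (-3)·(-11.0) = +33.0 kcal
Since enthalpy is a state function, ΔH° = (+7.9) + (-57.8) + (-58.8) + (+33.0) = -75.7 kcal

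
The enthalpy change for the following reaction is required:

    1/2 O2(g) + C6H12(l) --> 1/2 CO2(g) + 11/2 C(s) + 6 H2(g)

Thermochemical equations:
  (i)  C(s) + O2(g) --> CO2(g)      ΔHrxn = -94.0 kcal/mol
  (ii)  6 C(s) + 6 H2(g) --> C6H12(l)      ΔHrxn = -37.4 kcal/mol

ΔHrxn = -9.6 kcal/mol

(i) × 1/2 (×1/2 to match 1/2 CO2(g) in the target): (1/2)·(-94.0) = -47.0 kcal/mol
(ii) reversed (reverse to put C6H12(l) on the reactant side): +37.4 kcal/mol
Combining the equations, ΔHrxn = (-47.0) + (+37.4) = -9.6 kcal/mol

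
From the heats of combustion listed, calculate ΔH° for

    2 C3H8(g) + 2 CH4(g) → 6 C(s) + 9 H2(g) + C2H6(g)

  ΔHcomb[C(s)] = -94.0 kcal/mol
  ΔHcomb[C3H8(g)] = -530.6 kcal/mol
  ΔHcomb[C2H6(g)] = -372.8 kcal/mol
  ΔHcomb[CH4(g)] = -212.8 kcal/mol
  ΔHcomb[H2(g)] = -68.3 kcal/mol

Using ΔH = Σ nΔHc°(reactants) − Σ nΔHc°(products):
= [2·(-530.6) + 2·(-212.8)] − [6·(-94.0) + 9·(-68.3) + 1·(-372.8)]
= 64.7 kcal/mol

ΔH° = 64.7 kcal/mol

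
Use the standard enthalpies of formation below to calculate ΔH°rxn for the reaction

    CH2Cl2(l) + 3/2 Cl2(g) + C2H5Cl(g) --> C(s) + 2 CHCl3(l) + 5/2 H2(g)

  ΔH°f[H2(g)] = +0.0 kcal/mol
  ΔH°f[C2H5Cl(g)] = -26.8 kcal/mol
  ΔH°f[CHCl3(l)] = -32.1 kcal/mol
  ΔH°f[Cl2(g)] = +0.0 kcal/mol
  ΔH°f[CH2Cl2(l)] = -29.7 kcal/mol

ΔH°rxn = -7.7 kcal/mol

Products: 1·(+0.0) + 2·(-32.1) + 5/2·(+0.0) = -64.2
Reactants: 1·(-29.7) + 3/2·(+0.0) + 1·(-26.8) = -56.5
ΔH°rxn = (-64.2) − (-56.5) = -7.7 kcal/mol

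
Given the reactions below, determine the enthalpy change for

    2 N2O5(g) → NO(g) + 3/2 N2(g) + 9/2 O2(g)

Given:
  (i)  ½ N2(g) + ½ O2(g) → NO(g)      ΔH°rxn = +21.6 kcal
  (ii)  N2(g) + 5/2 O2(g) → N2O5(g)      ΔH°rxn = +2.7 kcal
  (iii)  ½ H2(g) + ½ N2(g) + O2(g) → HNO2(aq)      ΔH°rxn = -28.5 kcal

(i) as written (NO(g) already on the product side): +21.6 kcal
(ii) reversed and × 2 (reverse to put N2O5(g) on the reactant side; ×2 to match 2 N2O5(g) in the target): (-2)·(+2.7) = -5.4 kcal
(iii): not needed (H2(g) appears nowhere else).
Summing the manipulated equations, ΔH°rxn = (1)·(+21.6) + (-2)·(+2.7) = 16.2 kcal

ΔH°rxn = 16.2 kcal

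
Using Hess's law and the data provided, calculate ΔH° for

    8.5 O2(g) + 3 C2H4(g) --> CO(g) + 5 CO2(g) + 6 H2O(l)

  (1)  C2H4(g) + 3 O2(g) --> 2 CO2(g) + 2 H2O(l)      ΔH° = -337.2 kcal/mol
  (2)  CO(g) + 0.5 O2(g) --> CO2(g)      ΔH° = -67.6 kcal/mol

(1) × 3: (3)·(-337.2) = -1011.6 kcal/mol
(2) reversed: +67.6 kcal/mol
By Hess's law, ΔH° = (-1011.6) + (+67.6) = -944.0 kcal/mol

ΔH° = -944.0 kcal/mol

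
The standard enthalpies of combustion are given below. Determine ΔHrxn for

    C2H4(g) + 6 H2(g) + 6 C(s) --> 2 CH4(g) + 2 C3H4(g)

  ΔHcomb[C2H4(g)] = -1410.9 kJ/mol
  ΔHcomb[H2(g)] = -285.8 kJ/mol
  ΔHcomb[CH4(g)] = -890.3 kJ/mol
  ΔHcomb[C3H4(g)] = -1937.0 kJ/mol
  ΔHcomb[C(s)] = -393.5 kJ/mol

ΔHrxn = 167.9 kJ/mol

Using ΔH = Σ nΔHc°(reactants) − Σ nΔHc°(products):
= [1·(-1410.9) + 6·(-285.8) + 6·(-393.5)] − [2·(-890.3) + 2·(-1937.0)]
= 167.9 kJ/mol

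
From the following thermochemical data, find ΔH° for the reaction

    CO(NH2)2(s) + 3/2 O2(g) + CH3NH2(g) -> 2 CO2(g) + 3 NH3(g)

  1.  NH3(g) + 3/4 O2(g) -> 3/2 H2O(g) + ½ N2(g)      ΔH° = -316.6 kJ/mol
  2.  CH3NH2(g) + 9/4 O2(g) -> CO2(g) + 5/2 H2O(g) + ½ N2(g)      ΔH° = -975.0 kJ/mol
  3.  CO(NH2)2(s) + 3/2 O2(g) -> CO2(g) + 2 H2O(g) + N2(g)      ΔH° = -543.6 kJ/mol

eq. 1 reversed and × 3: (-3)·(-316.6) = +949.8 kJ/mol
eq. 2 as written: -975.0 kJ/mol
eq. 3 as written: -543.6 kJ/mol
ΔH° = (+949.8) + (-975.0) + (-543.6) = -568.8 kJ/mol

ΔH° = -568.8 kJ/mol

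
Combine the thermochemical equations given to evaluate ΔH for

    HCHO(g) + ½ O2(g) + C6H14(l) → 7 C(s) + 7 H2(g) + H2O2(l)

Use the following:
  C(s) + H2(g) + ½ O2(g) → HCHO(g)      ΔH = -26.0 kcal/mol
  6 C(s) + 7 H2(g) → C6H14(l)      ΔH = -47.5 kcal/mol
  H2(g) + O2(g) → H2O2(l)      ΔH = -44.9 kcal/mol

ΔH = 28.6 kcal/mol

equation 1 reversed (reverse to put HCHO(g) on the reactant side): +26.0 kcal/mol
equation 2 reversed (reverse to put C6H14(l) on the reactant side): +47.5 kcal/mol
equation 3 as written (H2O2(l) already on the product side): -44.9 kcal/mol
ΔH = (-1)·(-26.0) + (-1)·(-47.5) + (1)·(-44.9) = 28.6 kcal/mol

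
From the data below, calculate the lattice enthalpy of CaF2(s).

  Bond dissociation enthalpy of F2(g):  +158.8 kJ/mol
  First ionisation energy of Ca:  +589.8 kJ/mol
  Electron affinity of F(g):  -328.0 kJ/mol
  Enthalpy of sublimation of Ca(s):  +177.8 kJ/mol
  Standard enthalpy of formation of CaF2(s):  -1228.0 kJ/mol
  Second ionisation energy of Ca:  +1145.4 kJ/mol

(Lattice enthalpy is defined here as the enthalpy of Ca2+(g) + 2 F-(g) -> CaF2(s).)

ΔHf° = 1·ΔHsub + 1·(ΣIE) + 1·D(F2) + 2·EA + U
-1228.0 = 1·(+177.8) + 1·(+1735.2) + 1·(+158.8) + 2·(-328.0) + U
U = -1228.0 − (+1415.8) = -2643.8 kJ/mol

U = -2643.8 kJ/mol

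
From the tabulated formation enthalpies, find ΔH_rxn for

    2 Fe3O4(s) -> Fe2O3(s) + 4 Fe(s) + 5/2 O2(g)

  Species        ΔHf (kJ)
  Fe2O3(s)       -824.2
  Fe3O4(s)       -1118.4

ΔH_rxn = 1412.6 kJ

Products: 1·(-824.2) + 4·(+0.0) + 5/2·(+0.0) = -824.2
Reactants: 2·(-1118.4) = -2236.8
ΔH_rxn = (-824.2) − (-2236.8) = 1412.6 kJ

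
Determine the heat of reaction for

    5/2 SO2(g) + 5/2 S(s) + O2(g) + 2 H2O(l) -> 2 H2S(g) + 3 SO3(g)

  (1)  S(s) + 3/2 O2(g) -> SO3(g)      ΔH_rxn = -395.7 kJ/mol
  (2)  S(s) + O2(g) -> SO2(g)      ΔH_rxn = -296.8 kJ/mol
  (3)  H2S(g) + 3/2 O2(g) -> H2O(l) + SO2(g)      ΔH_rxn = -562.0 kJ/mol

(1) × 3 (scale by 3 for the 3 SO3(g)): (3)·(-395.7) = -1187.1 kJ/mol
(2) reversed and × 1/2: (-1/2)·(-296.8) = +148.4 kJ/mol
(3) reversed and × 2 (reverse to put H2S(g) on the product side; scale by 2 for the 2 H2S(g)): (-2)·(-562.0) = +1124.0 kJ/mol
Since enthalpy is a state function, ΔH_rxn = (-1187.1) + (+148.4) + (+1124.0) = 85.3 kJ/mol

ΔH_rxn = 85.3 kJ/mol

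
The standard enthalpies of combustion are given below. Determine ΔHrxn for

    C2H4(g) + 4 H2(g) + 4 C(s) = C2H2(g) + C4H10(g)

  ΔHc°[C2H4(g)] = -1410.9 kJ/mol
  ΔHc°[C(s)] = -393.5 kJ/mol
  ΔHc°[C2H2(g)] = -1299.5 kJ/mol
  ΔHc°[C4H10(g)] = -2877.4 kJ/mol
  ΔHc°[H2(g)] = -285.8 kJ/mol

ΔHrxn = 48.8 kJ/mol

Using ΔH = Σ nΔHc°(reactants) − Σ nΔHc°(products):
= [1·(-1410.9) + 4·(-285.8) + 4·(-393.5)] − [1·(-1299.5) + 1·(-2877.4)]
= 48.8 kJ/mol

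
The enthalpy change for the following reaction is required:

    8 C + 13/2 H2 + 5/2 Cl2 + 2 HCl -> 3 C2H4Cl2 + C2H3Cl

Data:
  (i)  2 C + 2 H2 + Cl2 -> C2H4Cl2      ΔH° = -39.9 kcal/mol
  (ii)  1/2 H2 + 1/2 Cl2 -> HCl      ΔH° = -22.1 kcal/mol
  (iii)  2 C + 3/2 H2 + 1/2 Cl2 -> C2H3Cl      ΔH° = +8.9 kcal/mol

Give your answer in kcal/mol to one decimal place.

(i) × 3 (scale by 3 for the 3 C2H4Cl2): (3)·(-39.9) = -119.7 kcal/mol
(ii) reversed and × 2 (HCl must end up as a reactant; scale by 2 for the 2 HCl): (-2)·(-22.1) = +44.2 kcal/mol
(iii) as written (C2H3Cl already on the product side): +8.9 kcal/mol
Since enthalpy is a state function, ΔH° = (3)·(-39.9) + (-2)·(-22.1) + (1)·(+8.9) = -66.6 kcal/mol

ΔH° = -66.6 kcal/mol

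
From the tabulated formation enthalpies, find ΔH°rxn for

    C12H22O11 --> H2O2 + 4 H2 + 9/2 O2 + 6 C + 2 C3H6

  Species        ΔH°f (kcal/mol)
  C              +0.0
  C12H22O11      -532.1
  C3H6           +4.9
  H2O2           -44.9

ΔH°rxn = 497.0 kcal/mol

ΔH°rxn = Σ nΔHf°(products) − Σ nΔHf°(reactants).
Products: 1·(-44.9) + 4·(+0.0) + 9/2·(+0.0) + 6·(+0.0) + 2·(+4.9) = -35.1
Reactants: 1·(-532.1) = -532.1
ΔH°rxn = (-35.1) − (-532.1) = 497.0 kcal/mol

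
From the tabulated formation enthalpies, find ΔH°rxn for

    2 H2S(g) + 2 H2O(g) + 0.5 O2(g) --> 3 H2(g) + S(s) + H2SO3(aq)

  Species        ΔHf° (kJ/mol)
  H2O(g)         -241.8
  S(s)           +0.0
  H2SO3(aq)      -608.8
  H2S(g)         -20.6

Products: 3·(+0.0) + 1·(+0.0) + 1·(-608.8) = -608.8
Reactants: 2·(-20.6) + 2·(-241.8) + 1/2·(+0.0) = -524.8
ΔH°rxn = (-608.8) − (-524.8) = -84.0 kJ/mol

ΔH°rxn = -84.0 kJ/mol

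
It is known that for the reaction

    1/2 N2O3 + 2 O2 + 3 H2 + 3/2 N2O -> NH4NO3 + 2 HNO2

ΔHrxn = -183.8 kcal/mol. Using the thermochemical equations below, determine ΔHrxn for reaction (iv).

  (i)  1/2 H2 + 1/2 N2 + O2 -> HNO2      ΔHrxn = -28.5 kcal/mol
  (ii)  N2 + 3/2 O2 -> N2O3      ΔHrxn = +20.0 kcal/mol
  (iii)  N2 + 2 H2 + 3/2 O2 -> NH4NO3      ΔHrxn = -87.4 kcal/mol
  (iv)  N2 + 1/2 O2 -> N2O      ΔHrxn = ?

(i) × 2: (2)·(-28.5) = -57.0 kcal/mol
(ii) reversed and × 1/2: (-1/2)·(+20.0) = -10.0 kcal/mol
(iii) as written: -87.4 kcal/mol
(iv) reversed and × 3/2: contributes −3/2·x
-183.8 = (-57.0) + (-10.0) + (-87.4) − 3/2·x
x = (-183.8 − (-154.4)) / (-3/2) = 19.6 kcal/mol

ΔHrxn = 19.6 kcal/mol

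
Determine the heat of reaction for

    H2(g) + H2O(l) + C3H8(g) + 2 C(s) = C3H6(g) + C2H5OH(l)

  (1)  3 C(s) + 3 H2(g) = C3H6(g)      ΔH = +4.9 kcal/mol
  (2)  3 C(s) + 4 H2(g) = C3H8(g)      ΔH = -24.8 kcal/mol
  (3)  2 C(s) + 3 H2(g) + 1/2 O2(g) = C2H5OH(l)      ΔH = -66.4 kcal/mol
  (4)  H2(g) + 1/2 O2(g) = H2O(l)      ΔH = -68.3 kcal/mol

ΔH = 31.6 kcal/mol

(1) as written: +4.9 kcal/mol
(2) reversed: +24.8 kcal/mol
(3) as written: -66.4 kcal/mol
(4) reversed: +68.3 kcal/mol
ΔH = (+4.9) + (+24.8) + (-66.4) + (+68.3) = 31.6 kcal/mol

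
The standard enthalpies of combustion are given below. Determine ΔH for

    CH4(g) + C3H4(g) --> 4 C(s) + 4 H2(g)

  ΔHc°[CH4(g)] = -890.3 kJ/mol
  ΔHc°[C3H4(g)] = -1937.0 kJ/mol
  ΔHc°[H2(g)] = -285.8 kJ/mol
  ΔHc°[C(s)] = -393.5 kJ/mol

ΔH = -110.1 kJ/mol

With combustion enthalpies, reactants minus products:
= [1·(-890.3) + 1·(-1937.0)] − [4·(-393.5) + 4·(-285.8)]
= -110.1 kJ/mol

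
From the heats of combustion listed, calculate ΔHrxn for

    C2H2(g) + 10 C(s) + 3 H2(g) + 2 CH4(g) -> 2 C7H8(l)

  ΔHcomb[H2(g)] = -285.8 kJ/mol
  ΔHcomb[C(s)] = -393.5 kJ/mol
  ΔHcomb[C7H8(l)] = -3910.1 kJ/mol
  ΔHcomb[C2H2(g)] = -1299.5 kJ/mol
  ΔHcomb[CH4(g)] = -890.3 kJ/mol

ΔHrxn = -52.3 kJ/mol

With combustion enthalpies, reactants minus products:
= [1·(-1299.5) + 10·(-393.5) + 3·(-285.8) + 2·(-890.3)] − [2·(-3910.1)]
= -52.3 kJ/mol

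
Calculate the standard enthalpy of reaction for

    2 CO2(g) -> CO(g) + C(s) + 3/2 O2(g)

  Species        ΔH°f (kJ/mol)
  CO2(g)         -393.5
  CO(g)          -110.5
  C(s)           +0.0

Products: 1·(-110.5) + 1·(+0.0) + 3/2·(+0.0) = -110.5
Reactants: 2·(-393.5) = -787.0
ΔH° = (-110.5) − (-787.0) = 676.5 kJ/mol

ΔH° = 676.5 kJ/mol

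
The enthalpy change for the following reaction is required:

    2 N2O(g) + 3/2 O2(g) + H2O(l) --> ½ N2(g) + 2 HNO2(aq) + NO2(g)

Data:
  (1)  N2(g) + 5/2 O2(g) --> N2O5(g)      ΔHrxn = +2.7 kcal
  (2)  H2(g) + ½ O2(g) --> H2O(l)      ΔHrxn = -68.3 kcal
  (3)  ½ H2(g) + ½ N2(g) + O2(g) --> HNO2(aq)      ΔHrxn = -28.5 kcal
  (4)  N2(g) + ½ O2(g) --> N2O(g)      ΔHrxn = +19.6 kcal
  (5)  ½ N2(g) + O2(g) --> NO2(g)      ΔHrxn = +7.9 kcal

(1): not needed.
(2) reversed: +68.3 kcal
(3) × 2: (2)·(-28.5) = -57.0 kcal
(4) reversed and × 2: (-2)·(+19.6) = -39.2 kcal
(5) as written: +7.9 kcal
By Hess's law, ΔHrxn = (+68.3) + (-57.0) + (-39.2) + (+7.9) = -20.0 kcal

ΔHrxn = -20.0 kcal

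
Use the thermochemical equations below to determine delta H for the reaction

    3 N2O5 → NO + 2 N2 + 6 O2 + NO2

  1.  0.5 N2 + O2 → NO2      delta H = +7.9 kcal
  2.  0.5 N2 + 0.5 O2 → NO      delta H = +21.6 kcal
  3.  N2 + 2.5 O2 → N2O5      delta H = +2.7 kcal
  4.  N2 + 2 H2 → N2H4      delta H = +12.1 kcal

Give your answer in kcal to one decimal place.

delta H = 21.4 kcal

eq. 1 as written (NO2 already on the product side): +7.9 kcal
eq. 2 as written (NO already on the product side): +21.6 kcal
eq. 3 reversed and × 3 (N2O5 must end up as a reactant; ×3 to match 3 N2O5 in the target): (-3)·(+2.7) = -8.1 kcal
eq. 4: not needed (N2H4 appears nowhere else).
Combining the equations, delta H = (1)·(+7.9) + (1)·(+21.6) + (-3)·(+2.7) = 21.4 kcal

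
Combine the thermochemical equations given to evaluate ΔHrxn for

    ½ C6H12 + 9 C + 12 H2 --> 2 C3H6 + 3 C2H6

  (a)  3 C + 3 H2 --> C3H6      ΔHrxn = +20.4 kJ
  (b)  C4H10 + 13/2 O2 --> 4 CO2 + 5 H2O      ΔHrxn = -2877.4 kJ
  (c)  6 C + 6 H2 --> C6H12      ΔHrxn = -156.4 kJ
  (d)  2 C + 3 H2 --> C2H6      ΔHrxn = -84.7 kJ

ΔHrxn = -135.1 kJ

(a) × 2: (2)·(+20.4) = +40.8 kJ
(b): not needed.
(c) reversed and × 1/2: (-1/2)·(-156.4) = +78.2 kJ
(d) × 3: (3)·(-84.7) = -254.1 kJ
Summing the manipulated equations, ΔHrxn = (2)·(+20.4) + (-1/2)·(-156.4) + (3)·(-84.7) = -135.1 kJ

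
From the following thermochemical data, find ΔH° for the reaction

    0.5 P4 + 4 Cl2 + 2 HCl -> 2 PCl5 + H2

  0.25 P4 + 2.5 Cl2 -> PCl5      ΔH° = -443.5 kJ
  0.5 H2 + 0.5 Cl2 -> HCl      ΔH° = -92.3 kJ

ΔH° = -702.4 kJ

equation 1 × 2 (×2 to match 2 PCl5 in the target): (2)·(-443.5) = -887.0 kJ
equation 2 reversed and × 2 (HCl must end up as a reactant; scale by 2 for the 2 HCl): (-2)·(-92.3) = +184.6 kJ
ΔH° = (-887.0) + (+184.6) = -702.4 kJ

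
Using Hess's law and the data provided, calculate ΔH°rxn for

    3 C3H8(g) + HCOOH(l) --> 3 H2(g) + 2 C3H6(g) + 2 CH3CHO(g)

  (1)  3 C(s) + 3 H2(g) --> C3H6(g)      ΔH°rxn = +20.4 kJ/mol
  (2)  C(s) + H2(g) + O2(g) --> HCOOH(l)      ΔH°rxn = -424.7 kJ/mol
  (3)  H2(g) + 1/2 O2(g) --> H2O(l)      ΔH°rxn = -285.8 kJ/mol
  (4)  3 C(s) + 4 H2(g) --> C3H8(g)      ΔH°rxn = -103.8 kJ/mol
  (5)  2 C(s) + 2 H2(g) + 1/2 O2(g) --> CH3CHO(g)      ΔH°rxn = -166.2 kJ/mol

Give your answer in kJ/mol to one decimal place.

ΔH°rxn = 444.5 kJ/mol

(1) × 2: (2)·(+20.4) = +40.8 kJ/mol
(2) reversed: +424.7 kJ/mol
(3): not needed.
(4) reversed and × 3: (-3)·(-103.8) = +311.4 kJ/mol
(5) × 2: (2)·(-166.2) = -332.4 kJ/mol
ΔH°rxn = (2)·(+20.4) + (-1)·(-424.7) + (-3)·(-103.8) + (2)·(-166.2) = 444.5 kJ/mol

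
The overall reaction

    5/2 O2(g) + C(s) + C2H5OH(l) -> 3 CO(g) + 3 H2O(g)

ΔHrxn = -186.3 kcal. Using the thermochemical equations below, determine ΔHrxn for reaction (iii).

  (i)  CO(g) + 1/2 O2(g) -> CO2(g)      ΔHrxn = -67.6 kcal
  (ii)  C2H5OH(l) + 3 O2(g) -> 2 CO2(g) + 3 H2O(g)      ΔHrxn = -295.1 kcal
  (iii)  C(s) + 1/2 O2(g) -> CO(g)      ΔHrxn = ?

ΔHrxn = -26.4 kcal

(i) reversed and × 2: (-2)·(-67.6) = +135.2 kcal
(ii) as written: -295.1 kcal
(iii) as written: contributes x
-186.3 = (+135.2) + (-295.1) + x
x = (-186.3 − (-159.9)) / (1) = -26.4 kcal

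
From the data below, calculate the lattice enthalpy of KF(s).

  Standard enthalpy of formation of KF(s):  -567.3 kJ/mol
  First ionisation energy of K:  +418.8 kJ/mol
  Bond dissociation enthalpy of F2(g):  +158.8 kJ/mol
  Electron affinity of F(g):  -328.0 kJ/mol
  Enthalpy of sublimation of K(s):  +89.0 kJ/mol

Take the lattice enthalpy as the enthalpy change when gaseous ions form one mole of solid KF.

U = -826.5 kJ/mol

ΔHf° = 1·ΔHsub + 1·(ΣIE) + 1/2·D(F2) + 1·EA + U
-567.3 = 1·(+89.0) + 1·(+418.8) + 1/2·(+158.8) + 1·(-328.0) + U
U = -567.3 − (+259.2) = -826.5 kJ/mol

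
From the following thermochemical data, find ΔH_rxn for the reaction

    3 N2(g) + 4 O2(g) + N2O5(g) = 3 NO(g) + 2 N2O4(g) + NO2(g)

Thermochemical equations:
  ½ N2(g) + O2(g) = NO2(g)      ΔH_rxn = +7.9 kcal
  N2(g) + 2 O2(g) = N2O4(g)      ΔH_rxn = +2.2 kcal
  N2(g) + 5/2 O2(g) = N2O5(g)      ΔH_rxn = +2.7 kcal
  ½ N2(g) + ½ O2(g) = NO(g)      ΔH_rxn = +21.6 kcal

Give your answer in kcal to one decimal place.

ΔH_rxn = 74.4 kcal

equation 1 as written (NO2(g) already on the product side): +7.9 kcal
equation 2 × 2 (×2 to match 2 N2O4(g) in the target): (2)·(+2.2) = +4.4 kcal
equation 3 reversed (N2O5(g) must end up as a reactant): -2.7 kcal
equation 4 × 3 (×3 to match 3 NO(g) in the target): (3)·(+21.6) = +64.8 kcal
By Hess's law, ΔH_rxn = (1)·(+7.9) + (2)·(+2.2) + (-1)·(+2.7) + (3)·(+21.6) = 74.4 kcal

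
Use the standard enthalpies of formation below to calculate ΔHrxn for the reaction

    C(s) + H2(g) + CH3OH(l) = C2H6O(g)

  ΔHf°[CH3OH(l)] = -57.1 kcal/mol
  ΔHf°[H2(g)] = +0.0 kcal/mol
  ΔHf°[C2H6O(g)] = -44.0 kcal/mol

Products: 1·(-44.0) = -44.0
Reactants: 1·(+0.0) + 1·(+0.0) + 1·(-57.1) = -57.1
ΔHrxn = (-44.0) − (-57.1) = 13.1 kcal/mol

ΔHrxn = 13.1 kcal/mol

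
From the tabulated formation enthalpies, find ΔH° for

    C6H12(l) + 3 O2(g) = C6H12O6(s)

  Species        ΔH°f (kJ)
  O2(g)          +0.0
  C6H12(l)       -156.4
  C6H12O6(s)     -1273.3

ΔH° = -1116.9 kJ

Products: 1·(-1273.3) = -1273.3
Reactants: 1·(-156.4) + 3·(+0.0) = -156.4
ΔH° = (-1273.3) − (-156.4) = -1116.9 kJ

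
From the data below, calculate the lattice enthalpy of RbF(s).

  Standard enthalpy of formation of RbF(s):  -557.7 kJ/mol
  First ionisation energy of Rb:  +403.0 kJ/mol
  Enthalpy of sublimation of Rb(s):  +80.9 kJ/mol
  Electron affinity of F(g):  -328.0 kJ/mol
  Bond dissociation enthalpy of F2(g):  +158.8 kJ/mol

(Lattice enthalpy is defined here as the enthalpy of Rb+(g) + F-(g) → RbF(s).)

U = -793.0 kJ/mol

ΔHf° = 1·ΔHsub + 1·(ΣIE) + 1/2·D(F2) + 1·EA + U
-557.7 = 1·(+80.9) + 1·(+403.0) + 1/2·(+158.8) + 1·(-328.0) + U
U = -557.7 − (+235.3) = -793.0 kJ/mol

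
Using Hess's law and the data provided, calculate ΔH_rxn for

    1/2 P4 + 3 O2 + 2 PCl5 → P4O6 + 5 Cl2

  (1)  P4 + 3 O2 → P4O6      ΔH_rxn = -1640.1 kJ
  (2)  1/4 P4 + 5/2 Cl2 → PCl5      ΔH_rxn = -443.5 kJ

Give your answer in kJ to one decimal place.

ΔH_rxn = -753.1 kJ

(1) as written (P4O6 already on the product side): -1640.1 kJ
(2) reversed and × 2 (PCl5 must end up as a reactant; scale by 2 for the 2 PCl5): (-2)·(-443.5) = +887.0 kJ
ΔH_rxn = (1)·(-1640.1) + (-2)·(-443.5) = -753.1 kJ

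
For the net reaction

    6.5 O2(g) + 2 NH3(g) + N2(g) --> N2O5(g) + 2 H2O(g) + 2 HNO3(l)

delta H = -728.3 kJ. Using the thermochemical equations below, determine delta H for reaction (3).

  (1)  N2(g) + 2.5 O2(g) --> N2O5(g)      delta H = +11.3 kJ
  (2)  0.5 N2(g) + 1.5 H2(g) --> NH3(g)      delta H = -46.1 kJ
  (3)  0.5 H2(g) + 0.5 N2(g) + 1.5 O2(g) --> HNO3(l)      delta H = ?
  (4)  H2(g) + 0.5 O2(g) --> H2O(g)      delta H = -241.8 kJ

(1) as written: +11.3 kJ
(2) reversed and × 2: (-2)·(-46.1) = +92.2 kJ
(3) × 2: contributes 2·x
(4) × 2: (2)·(-241.8) = -483.6 kJ
-728.3 = (+11.3) + (+92.2) + (-483.6) + 2·x
x = (-728.3 − (-380.1)) / (2) = -174.1 kJ

delta H = -174.1 kJ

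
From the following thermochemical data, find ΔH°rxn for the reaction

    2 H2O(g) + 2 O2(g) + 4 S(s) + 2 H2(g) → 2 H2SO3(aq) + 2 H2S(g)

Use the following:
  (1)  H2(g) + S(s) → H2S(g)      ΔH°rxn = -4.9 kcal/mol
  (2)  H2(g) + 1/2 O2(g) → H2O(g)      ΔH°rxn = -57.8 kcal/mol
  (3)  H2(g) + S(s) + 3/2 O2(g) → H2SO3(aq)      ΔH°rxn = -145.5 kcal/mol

(1) × 2 (scale by 2 for the 2 H2S(g)): (2)·(-4.9) = -9.8 kcal/mol
(2) reversed and × 2 (H2O(g) must end up as a reactant; scale by 2 for the 2 H2O(g)): (-2)·(-57.8) = +115.6 kcal/mol
(3) × 2 (×2 to match 2 H2SO3(aq) in the target): (2)·(-145.5) = -291.0 kcal/mol
Since enthalpy is a state function, ΔH°rxn = (2)·(-4.9) + (-2)·(-57.8) + (2)·(-145.5) = -185.2 kcal/mol

ΔH°rxn = -185.2 kcal/mol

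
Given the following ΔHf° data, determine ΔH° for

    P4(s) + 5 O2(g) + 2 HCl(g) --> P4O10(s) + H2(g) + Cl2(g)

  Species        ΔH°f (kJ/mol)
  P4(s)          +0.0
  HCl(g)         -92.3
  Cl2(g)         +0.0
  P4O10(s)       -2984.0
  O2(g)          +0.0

ΔH° = -2799.4 kJ/mol

Products: 1·(-2984.0) + 1·(+0.0) + 1·(+0.0) = -2984.0
Reactants: 1·(+0.0) + 5·(+0.0) + 2·(-92.3) = -184.6
ΔH° = (-2984.0) − (-184.6) = -2799.4 kJ/mol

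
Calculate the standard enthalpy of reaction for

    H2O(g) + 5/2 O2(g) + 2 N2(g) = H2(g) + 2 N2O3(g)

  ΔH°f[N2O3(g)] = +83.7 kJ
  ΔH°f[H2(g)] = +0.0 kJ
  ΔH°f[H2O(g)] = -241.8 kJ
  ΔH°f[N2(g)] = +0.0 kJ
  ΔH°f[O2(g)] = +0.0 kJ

Products: 1·(+0.0) + 2·(+83.7) = +167.4
Reactants: 1·(-241.8) + 5/2·(+0.0) + 2·(+0.0) = -241.8
ΔH° = (+167.4) − (-241.8) = 409.2 kJ

ΔH° = 409.2 kJ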